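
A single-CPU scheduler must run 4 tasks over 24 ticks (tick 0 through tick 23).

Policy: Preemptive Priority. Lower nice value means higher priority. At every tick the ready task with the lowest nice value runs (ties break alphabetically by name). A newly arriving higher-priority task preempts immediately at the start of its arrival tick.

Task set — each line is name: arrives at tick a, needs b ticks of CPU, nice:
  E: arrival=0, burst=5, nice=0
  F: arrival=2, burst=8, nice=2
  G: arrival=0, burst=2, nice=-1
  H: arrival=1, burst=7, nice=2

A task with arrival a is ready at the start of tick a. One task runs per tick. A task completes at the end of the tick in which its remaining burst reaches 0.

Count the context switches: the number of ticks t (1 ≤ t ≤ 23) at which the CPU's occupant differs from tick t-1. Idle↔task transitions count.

context switches = 4

t=0: ready={E,G} → run G
t=1: ready={E,G,H} → run G
t=2: ready={E,F,H} → run E
t=3: ready={E,F,H} → run E
t=4: ready={E,F,H} → run E
t=5: ready={E,F,H} → run E
t=6: ready={E,F,H} → run E
t=7: ready={F,H} → run F
t=8: ready={F,H} → run F
t=9: ready={F,H} → run F
t=10: ready={F,H} → run F
t=11: ready={F,H} → run F
t=12: ready={F,H} → run F
t=13: ready={F,H} → run F
t=14: ready={F,H} → run F
t=15: ready={H} → run H
t=16: ready={H} → run H
t=17: ready={H} → run H
t=18: ready={H} → run H
t=19: ready={H} → run H
t=20: ready={H} → run H
t=21: ready={H} → run H
t=22: (idle)
t=23: (idle)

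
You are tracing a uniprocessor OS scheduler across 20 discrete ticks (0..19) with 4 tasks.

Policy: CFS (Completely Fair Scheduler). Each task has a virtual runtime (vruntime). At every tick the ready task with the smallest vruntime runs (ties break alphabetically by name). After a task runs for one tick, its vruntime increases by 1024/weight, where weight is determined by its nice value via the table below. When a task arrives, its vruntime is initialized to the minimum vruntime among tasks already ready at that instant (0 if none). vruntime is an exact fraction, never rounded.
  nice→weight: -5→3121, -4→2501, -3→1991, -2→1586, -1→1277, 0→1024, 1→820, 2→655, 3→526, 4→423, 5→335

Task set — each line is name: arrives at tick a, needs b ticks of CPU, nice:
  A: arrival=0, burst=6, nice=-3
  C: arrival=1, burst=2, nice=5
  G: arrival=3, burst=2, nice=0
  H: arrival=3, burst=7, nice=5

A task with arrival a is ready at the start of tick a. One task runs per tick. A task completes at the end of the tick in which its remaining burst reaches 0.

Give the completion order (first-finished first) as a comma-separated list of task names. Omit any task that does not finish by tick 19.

completion order = G, A, C, H

t=0: vr[A=0] → run A
t=1: vr[A=1024/1991 C=1024/1991] → run A
t=2: vr[A=2048/1991 C=1024/1991] → run C
t=3: vr[A=2048/1991 C=2381824/666985 G=2048/1991 H=2048/1991] → run A
t=4: vr[A=3072/1991 C=2381824/666985 G=2048/1991 H=2048/1991] → run G
t=5: vr[A=3072/1991 C=2381824/666985 G=4039/1991 H=2048/1991] → run H
t=6: vr[A=3072/1991 C=2381824/666985 G=4039/1991 H=2724864/666985] → run A
t=7: vr[A=4096/1991 C=2381824/666985 G=4039/1991 H=2724864/666985] → run G
t=8: vr[A=4096/1991 C=2381824/666985 H=2724864/666985] → run A
t=9: vr[A=5120/1991 C=2381824/666985 H=2724864/666985] → run A
t=10: vr[C=2381824/666985 H=2724864/666985] → run C
t=11: vr[H=2724864/666985] → run H
t=12: vr[H=4763648/666985] → run H
t=13: vr[H=6802432/666985] → run H
t=14: vr[H=8841216/666985] → run H
t=15: vr[H=2176000/133397] → run H
t=16: vr[H=12918784/666985] → run H
t=17: (idle)
t=18: (idle)
t=19: (idle)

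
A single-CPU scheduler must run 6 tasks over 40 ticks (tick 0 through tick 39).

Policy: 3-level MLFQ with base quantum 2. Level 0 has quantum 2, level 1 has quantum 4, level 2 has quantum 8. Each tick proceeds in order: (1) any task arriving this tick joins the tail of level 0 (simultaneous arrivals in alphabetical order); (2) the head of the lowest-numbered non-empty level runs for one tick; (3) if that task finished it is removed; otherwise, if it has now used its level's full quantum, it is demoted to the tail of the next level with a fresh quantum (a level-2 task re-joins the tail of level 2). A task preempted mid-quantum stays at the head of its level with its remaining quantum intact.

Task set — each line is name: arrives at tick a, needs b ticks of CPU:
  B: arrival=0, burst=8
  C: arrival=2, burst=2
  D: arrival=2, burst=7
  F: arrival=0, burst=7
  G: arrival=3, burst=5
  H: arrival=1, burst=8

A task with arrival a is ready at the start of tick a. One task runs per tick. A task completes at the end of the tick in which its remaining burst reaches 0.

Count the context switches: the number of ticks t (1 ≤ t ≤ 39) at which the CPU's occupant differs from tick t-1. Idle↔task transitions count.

context switches = 15

t=0: L0/L1/L2 = BF/-/- → run B
t=1: L0/L1/L2 = BFH/-/- → run B
t=2: L0/L1/L2 = FHCD/B/- → run F
t=3: L0/L1/L2 = FHCDG/B/- → run F
t=4: L0/L1/L2 = HCDG/BF/- → run H
t=5: L0/L1/L2 = HCDG/BF/- → run H
t=6: L0/L1/L2 = CDG/BFH/- → run C
t=7: L0/L1/L2 = CDG/BFH/- → run C
t=8: L0/L1/L2 = DG/BFH/- → run D
t=9: L0/L1/L2 = DG/BFH/- → run D
t=10: L0/L1/L2 = G/BFHD/- → run G
t=11: L0/L1/L2 = G/BFHD/- → run G
t=12: L0/L1/L2 = -/BFHDG/- → run B
t=13: L0/L1/L2 = -/BFHDG/- → run B
t=14: L0/L1/L2 = -/BFHDG/- → run B
t=15: L0/L1/L2 = -/BFHDG/- → run B
t=16: L0/L1/L2 = -/FHDG/B → run F
t=17: L0/L1/L2 = -/FHDG/B → run F
t=18: L0/L1/L2 = -/FHDG/B → run F
t=19: L0/L1/L2 = -/FHDG/B → run F
t=20: L0/L1/L2 = -/HDG/BF → run H
t=21: L0/L1/L2 = -/HDG/BF → run H
t=22: L0/L1/L2 = -/HDG/BF → run H
t=23: L0/L1/L2 = -/HDG/BF → run H
t=24: L0/L1/L2 = -/DG/BFH → run D
t=25: L0/L1/L2 = -/DG/BFH → run D
t=26: L0/L1/L2 = -/DG/BFH → run D
t=27: L0/L1/L2 = -/DG/BFH → run D
t=28: L0/L1/L2 = -/G/BFHD → run G
t=29: L0/L1/L2 = -/G/BFHD → run G
t=30: L0/L1/L2 = -/G/BFHD → run G
t=31: L0/L1/L2 = -/-/BFHD → run B
t=32: L0/L1/L2 = -/-/BFHD → run B
t=33: L0/L1/L2 = -/-/FHD → run F
t=34: L0/L1/L2 = -/-/HD → run H
t=35: L0/L1/L2 = -/-/HD → run H
t=36: L0/L1/L2 = -/-/D → run D
t=37: (idle)
t=38: (idle)
t=39: (idle)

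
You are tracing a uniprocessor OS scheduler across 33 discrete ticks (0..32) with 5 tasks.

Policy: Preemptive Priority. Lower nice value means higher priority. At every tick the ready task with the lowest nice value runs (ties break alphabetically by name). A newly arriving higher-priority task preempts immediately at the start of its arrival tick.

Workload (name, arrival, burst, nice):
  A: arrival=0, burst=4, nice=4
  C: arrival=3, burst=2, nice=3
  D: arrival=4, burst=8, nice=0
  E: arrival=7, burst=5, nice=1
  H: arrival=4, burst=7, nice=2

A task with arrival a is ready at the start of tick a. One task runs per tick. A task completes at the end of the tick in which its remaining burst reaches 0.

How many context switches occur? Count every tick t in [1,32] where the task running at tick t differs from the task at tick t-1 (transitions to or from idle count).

t=0: ready={A} → run A
t=1: ready={A} → run A
t=2: ready={A} → run A
t=3: ready={A,C} → run C
t=4: ready={A,C,D,H} → run D
t=5: ready={A,C,D,H} → run D
t=6: ready={A,C,D,H} → run D
t=7: ready={A,C,D,E,H} → run D
t=8: ready={A,C,D,E,H} → run D
t=9: ready={A,C,D,E,H} → run D
t=10: ready={A,C,D,E,H} → run D
t=11: ready={A,C,D,E,H} → run D
t=12: ready={A,C,E,H} → run E
t=13: ready={A,C,E,H} → run E
t=14: ready={A,C,E,H} → run E
t=15: ready={A,C,E,H} → run E
t=16: ready={A,C,E,H} → run E
t=17: ready={A,C,H} → run H
t=18: ready={A,C,H} → run H
t=19: ready={A,C,H} → run H
t=20: ready={A,C,H} → run H
t=21: ready={A,C,H} → run H
t=22: ready={A,C,H} → run H
t=23: ready={A,C,H} → run H
t=24: ready={A,C} → run C
t=25: ready={A} → run A
t=26: (idle)
t=27: (idle)
t=28: (idle)
t=29: (idle)
t=30: (idle)
t=31: (idle)
t=32: (idle)

context switches = 7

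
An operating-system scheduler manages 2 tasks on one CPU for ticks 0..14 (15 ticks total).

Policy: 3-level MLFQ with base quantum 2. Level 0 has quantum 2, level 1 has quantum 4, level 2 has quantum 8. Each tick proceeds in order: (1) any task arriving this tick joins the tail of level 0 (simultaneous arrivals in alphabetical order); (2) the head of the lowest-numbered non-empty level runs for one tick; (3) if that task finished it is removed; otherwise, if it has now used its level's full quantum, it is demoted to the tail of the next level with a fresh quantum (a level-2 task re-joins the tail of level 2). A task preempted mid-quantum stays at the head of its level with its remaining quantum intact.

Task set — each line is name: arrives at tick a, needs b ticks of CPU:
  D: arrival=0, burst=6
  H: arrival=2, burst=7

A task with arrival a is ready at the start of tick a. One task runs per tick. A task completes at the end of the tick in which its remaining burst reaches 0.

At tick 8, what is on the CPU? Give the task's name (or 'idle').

t=0: L0/L1/L2 = D/-/- → run D
t=1: L0/L1/L2 = D/-/- → run D
t=2: L0/L1/L2 = H/D/- → run H
t=3: L0/L1/L2 = H/D/- → run H
t=4: L0/L1/L2 = -/DH/- → run D
t=5: L0/L1/L2 = -/DH/- → run D
t=6: L0/L1/L2 = -/DH/- → run D
t=7: L0/L1/L2 = -/DH/- → run D
t=8: L0/L1/L2 = -/H/- → run H
t=9: L0/L1/L2 = -/H/- → run H
t=10: L0/L1/L2 = -/H/- → run H
t=11: L0/L1/L2 = -/H/- → run H
t=12: L0/L1/L2 = -/-/H → run H
t=13: (idle)
t=14: (idle)

running at tick 8 = H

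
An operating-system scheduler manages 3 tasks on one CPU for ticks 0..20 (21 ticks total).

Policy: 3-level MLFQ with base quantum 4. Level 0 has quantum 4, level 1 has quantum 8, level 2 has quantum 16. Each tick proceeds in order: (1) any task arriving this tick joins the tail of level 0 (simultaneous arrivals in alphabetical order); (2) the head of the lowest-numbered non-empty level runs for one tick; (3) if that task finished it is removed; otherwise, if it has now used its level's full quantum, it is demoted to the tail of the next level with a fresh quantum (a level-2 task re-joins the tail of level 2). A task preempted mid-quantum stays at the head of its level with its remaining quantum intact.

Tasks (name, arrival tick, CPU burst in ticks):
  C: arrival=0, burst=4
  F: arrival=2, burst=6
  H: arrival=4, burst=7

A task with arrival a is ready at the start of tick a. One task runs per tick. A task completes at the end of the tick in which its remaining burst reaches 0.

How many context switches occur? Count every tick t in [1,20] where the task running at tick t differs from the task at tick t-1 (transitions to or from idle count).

t=0: L0/L1/L2 = C/-/- → run C
t=1: L0/L1/L2 = C/-/- → run C
t=2: L0/L1/L2 = CF/-/- → run C
t=3: L0/L1/L2 = CF/-/- → run C
t=4: L0/L1/L2 = FH/-/- → run F
t=5: L0/L1/L2 = FH/-/- → run F
t=6: L0/L1/L2 = FH/-/- → run F
t=7: L0/L1/L2 = FH/-/- → run F
t=8: L0/L1/L2 = H/F/- → run H
t=9: L0/L1/L2 = H/F/- → run H
t=10: L0/L1/L2 = H/F/- → run H
t=11: L0/L1/L2 = H/F/- → run H
t=12: L0/L1/L2 = -/FH/- → run F
t=13: L0/L1/L2 = -/FH/- → run F
t=14: L0/L1/L2 = -/H/- → run H
t=15: L0/L1/L2 = -/H/- → run H
t=16: L0/L1/L2 = -/H/- → run H
t=17: (idle)
t=18: (idle)
t=19: (idle)
t=20: (idle)

context switches = 5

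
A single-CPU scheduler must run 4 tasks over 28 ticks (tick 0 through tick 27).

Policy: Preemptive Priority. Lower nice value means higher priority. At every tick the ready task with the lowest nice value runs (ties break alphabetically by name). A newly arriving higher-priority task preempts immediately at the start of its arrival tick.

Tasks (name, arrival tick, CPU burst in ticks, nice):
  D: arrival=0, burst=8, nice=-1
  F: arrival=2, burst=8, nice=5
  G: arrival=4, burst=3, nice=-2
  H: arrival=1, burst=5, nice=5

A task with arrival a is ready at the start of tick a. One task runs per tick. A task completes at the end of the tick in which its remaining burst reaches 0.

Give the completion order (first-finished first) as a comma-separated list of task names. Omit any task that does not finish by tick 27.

t=0: ready={D} → run D
t=1: ready={D,H} → run D
t=2: ready={D,F,H} → run D
t=3: ready={D,F,H} → run D
t=4: ready={D,F,G,H} → run G
t=5: ready={D,F,G,H} → run G
t=6: ready={D,F,G,H} → run G
t=7: ready={D,F,H} → run D
t=8: ready={D,F,H} → run D
t=9: ready={D,F,H} → run D
t=10: ready={D,F,H} → run D
t=11: ready={F,H} → run F
t=12: ready={F,H} → run F
t=13: ready={F,H} → run F
t=14: ready={F,H} → run F
t=15: ready={F,H} → run F
t=16: ready={F,H} → run F
t=17: ready={F,H} → run F
t=18: ready={F,H} → run F
t=19: ready={H} → run H
t=20: ready={H} → run H
t=21: ready={H} → run H
t=22: ready={H} → run H
t=23: ready={H} → run H
t=24: (idle)
t=25: (idle)
t=26: (idle)
t=27: (idle)

completion order = G, D, F, H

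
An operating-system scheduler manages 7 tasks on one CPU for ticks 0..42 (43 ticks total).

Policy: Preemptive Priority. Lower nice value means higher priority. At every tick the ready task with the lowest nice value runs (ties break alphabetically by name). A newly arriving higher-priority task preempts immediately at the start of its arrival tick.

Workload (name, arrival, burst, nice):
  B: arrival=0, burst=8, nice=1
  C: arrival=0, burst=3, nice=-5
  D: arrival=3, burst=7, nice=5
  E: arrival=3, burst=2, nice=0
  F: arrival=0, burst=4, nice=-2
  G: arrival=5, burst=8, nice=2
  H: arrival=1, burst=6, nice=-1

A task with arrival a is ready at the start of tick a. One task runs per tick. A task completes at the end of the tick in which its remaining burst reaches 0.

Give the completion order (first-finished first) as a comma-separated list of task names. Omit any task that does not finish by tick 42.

t=0: ready={B,C,F} → run C
t=1: ready={B,C,F,H} → run C
t=2: ready={B,C,F,H} → run C
t=3: ready={B,D,E,F,H} → run F
t=4: ready={B,D,E,F,H} → run F
t=5: ready={B,D,E,F,G,H} → run F
t=6: ready={B,D,E,F,G,H} → run F
t=7: ready={B,D,E,G,H} → run H
t=8: ready={B,D,E,G,H} → run H
t=9: ready={B,D,E,G,H} → run H
t=10: ready={B,D,E,G,H} → run H
t=11: ready={B,D,E,G,H} → run H
t=12: ready={B,D,E,G,H} → run H
t=13: ready={B,D,E,G} → run E
t=14: ready={B,D,E,G} → run E
t=15: ready={B,D,G} → run B
t=16: ready={B,D,G} → run B
t=17: ready={B,D,G} → run B
t=18: ready={B,D,G} → run B
t=19: ready={B,D,G} → run B
t=20: ready={B,D,G} → run B
t=21: ready={B,D,G} → run B
t=22: ready={B,D,G} → run B
t=23: ready={D,G} → run G
t=24: ready={D,G} → run G
t=25: ready={D,G} → run G
t=26: ready={D,G} → run G
t=27: ready={D,G} → run G
t=28: ready={D,G} → run G
t=29: ready={D,G} → run G
t=30: ready={D,G} → run G
t=31: ready={D} → run D
t=32: ready={D} → run D
t=33: ready={D} → run D
t=34: ready={D} → run D
t=35: ready={D} → run D
t=36: ready={D} → run D
t=37: ready={D} → run D
t=38: (idle)
t=39: (idle)
t=40: (idle)
t=41: (idle)
t=42: (idle)

completion order = C, F, H, E, B, G, D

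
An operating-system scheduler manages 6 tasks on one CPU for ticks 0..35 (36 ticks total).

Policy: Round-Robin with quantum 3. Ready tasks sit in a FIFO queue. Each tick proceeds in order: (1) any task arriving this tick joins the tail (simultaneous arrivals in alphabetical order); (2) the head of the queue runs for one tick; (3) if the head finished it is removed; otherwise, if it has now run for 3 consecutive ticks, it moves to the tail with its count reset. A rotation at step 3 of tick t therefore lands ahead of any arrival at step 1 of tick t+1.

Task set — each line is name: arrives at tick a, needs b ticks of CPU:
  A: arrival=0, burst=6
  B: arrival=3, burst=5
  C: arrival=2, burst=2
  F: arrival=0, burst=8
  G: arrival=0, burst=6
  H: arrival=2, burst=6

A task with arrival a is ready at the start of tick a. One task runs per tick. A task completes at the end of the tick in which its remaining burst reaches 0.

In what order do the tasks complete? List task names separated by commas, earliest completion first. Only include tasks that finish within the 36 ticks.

completion order = C, A, G, H, B, F

t=0: queue=[A,F,G] q_used=0 → run A
t=1: queue=[A,F,G] q_used=1 → run A
t=2: queue=[A,F,G,C,H] q_used=2 → run A
t=3: queue=[F,G,C,H,A,B] q_used=0 → run F
t=4: queue=[F,G,C,H,A,B] q_used=1 → run F
t=5: queue=[F,G,C,H,A,B] q_used=2 → run F
t=6: queue=[G,C,H,A,B,F] q_used=0 → run G
t=7: queue=[G,C,H,A,B,F] q_used=1 → run G
t=8: queue=[G,C,H,A,B,F] q_used=2 → run G
t=9: queue=[C,H,A,B,F,G] q_used=0 → run C
t=10: queue=[C,H,A,B,F,G] q_used=1 → run C
t=11: queue=[H,A,B,F,G] q_used=0 → run H
t=12: queue=[H,A,B,F,G] q_used=1 → run H
t=13: queue=[H,A,B,F,G] q_used=2 → run H
t=14: queue=[A,B,F,G,H] q_used=0 → run A
t=15: queue=[A,B,F,G,H] q_used=1 → run A
t=16: queue=[A,B,F,G,H] q_used=2 → run A
t=17: queue=[B,F,G,H] q_used=0 → run B
t=18: queue=[B,F,G,H] q_used=1 → run B
t=19: queue=[B,F,G,H] q_used=2 → run B
t=20: queue=[F,G,H,B] q_used=0 → run F
t=21: queue=[F,G,H,B] q_used=1 → run F
t=22: queue=[F,G,H,B] q_used=2 → run F
t=23: queue=[G,H,B,F] q_used=0 → run G
t=24: queue=[G,H,B,F] q_used=1 → run G
t=25: queue=[G,H,B,F] q_used=2 → run G
t=26: queue=[H,B,F] q_used=0 → run H
t=27: queue=[H,B,F] q_used=1 → run H
t=28: queue=[H,B,F] q_used=2 → run H
t=29: queue=[B,F] q_used=0 → run B
t=30: queue=[B,F] q_used=1 → run B
t=31: queue=[F] q_used=0 → run F
t=32: queue=[F] q_used=1 → run F
t=33: (idle)
t=34: (idle)
t=35: (idle)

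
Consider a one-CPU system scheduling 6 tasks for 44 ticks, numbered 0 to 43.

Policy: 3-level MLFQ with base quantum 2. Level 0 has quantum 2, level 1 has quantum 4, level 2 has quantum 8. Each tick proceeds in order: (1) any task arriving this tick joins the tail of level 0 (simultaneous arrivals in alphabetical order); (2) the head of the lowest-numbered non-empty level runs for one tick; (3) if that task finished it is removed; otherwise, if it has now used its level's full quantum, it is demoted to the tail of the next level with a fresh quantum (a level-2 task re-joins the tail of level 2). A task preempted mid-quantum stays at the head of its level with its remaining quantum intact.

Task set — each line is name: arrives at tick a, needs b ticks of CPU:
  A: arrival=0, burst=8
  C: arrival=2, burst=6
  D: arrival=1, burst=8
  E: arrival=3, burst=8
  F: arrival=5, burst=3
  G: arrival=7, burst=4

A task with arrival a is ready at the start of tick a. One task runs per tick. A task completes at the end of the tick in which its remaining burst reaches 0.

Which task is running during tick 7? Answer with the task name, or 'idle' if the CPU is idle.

running at tick 7 = E

t=0: L0/L1/L2 = A/-/- → run A
t=1: L0/L1/L2 = AD/-/- → run A
t=2: L0/L1/L2 = DC/A/- → run D
t=3: L0/L1/L2 = DCE/A/- → run D
t=4: L0/L1/L2 = CE/AD/- → run C
t=5: L0/L1/L2 = CEF/AD/- → run C
t=6: L0/L1/L2 = EF/ADC/- → run E
t=7: L0/L1/L2 = EFG/ADC/- → run E
t=8: L0/L1/L2 = FG/ADCE/- → run F
t=9: L0/L1/L2 = FG/ADCE/- → run F
t=10: L0/L1/L2 = G/ADCEF/- → run G
t=11: L0/L1/L2 = G/ADCEF/- → run G
t=12: L0/L1/L2 = -/ADCEFG/- → run A
t=13: L0/L1/L2 = -/ADCEFG/- → run A
t=14: L0/L1/L2 = -/ADCEFG/- → run A
t=15: L0/L1/L2 = -/ADCEFG/- → run A
t=16: L0/L1/L2 = -/DCEFG/A → run D
t=17: L0/L1/L2 = -/DCEFG/A → run D
t=18: L0/L1/L2 = -/DCEFG/A → run D
t=19: L0/L1/L2 = -/DCEFG/A → run D
t=20: L0/L1/L2 = -/CEFG/AD → run C
t=21: L0/L1/L2 = -/CEFG/AD → run C
t=22: L0/L1/L2 = -/CEFG/AD → run C
t=23: L0/L1/L2 = -/CEFG/AD → run C
t=24: L0/L1/L2 = -/EFG/AD → run E
t=25: L0/L1/L2 = -/EFG/AD → run E
t=26: L0/L1/L2 = -/EFG/AD → run E
t=27: L0/L1/L2 = -/EFG/AD → run E
t=28: L0/L1/L2 = -/FG/ADE → run F
t=29: L0/L1/L2 = -/G/ADE → run G
t=30: L0/L1/L2 = -/G/ADE → run G
t=31: L0/L1/L2 = -/-/ADE → run A
t=32: L0/L1/L2 = -/-/ADE → run A
t=33: L0/L1/L2 = -/-/DE → run D
t=34: L0/L1/L2 = -/-/DE → run D
t=35: L0/L1/L2 = -/-/E → run E
t=36: L0/L1/L2 = -/-/E → run E
t=37: (idle)
t=38: (idle)
t=39: (idle)
t=40: (idle)
t=41: (idle)
t=42: (idle)
t=43: (idle)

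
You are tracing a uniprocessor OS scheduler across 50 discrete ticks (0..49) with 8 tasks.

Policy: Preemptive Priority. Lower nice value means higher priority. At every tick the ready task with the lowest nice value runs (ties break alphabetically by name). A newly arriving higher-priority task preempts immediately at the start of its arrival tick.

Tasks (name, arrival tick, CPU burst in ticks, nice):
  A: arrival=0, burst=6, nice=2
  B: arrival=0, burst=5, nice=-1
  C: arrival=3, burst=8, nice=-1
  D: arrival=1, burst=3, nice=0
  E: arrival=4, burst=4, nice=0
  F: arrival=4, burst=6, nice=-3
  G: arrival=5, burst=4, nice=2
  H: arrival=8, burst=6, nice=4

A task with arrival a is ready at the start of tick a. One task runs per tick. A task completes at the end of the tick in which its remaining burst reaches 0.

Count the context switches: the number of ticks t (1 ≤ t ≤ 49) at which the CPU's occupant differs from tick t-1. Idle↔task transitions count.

context switches = 9

t=0: ready={A,B} → run B
t=1: ready={A,B,D} → run B
t=2: ready={A,B,D} → run B
t=3: ready={A,B,C,D} → run B
t=4: ready={A,B,C,D,E,F} → run F
t=5: ready={A,B,C,D,E,F,G} → run F
t=6: ready={A,B,C,D,E,F,G} → run F
t=7: ready={A,B,C,D,E,F,G} → run F
t=8: ready={A,B,C,D,E,F,G,H} → run F
t=9: ready={A,B,C,D,E,F,G,H} → run F
t=10: ready={A,B,C,D,E,G,H} → run B
t=11: ready={A,C,D,E,G,H} → run C
t=12: ready={A,C,D,E,G,H} → run C
t=13: ready={A,C,D,E,G,H} → run C
t=14: ready={A,C,D,E,G,H} → run C
t=15: ready={A,C,D,E,G,H} → run C
t=16: ready={A,C,D,E,G,H} → run C
t=17: ready={A,C,D,E,G,H} → run C
t=18: ready={A,C,D,E,G,H} → run C
t=19: ready={A,D,E,G,H} → run D
t=20: ready={A,D,E,G,H} → run D
t=21: ready={A,D,E,G,H} → run D
t=22: ready={A,E,G,H} → run E
t=23: ready={A,E,G,H} → run E
t=24: ready={A,E,G,H} → run E
t=25: ready={A,E,G,H} → run E
t=26: ready={A,G,H} → run A
t=27: ready={A,G,H} → run A
t=28: ready={A,G,H} → run A
t=29: ready={A,G,H} → run A
t=30: ready={A,G,H} → run A
t=31: ready={A,G,H} → run A
t=32: ready={G,H} → run G
t=33: ready={G,H} → run G
t=34: ready={G,H} → run G
t=35: ready={G,H} → run G
t=36: ready={H} → run H
t=37: ready={H} → run H
t=38: ready={H} → run H
t=39: ready={H} → run H
t=40: ready={H} → run H
t=41: ready={H} → run H
t=42: (idle)
t=43: (idle)
t=44: (idle)
t=45: (idle)
t=46: (idle)
t=47: (idle)
t=48: (idle)
t=49: (idle)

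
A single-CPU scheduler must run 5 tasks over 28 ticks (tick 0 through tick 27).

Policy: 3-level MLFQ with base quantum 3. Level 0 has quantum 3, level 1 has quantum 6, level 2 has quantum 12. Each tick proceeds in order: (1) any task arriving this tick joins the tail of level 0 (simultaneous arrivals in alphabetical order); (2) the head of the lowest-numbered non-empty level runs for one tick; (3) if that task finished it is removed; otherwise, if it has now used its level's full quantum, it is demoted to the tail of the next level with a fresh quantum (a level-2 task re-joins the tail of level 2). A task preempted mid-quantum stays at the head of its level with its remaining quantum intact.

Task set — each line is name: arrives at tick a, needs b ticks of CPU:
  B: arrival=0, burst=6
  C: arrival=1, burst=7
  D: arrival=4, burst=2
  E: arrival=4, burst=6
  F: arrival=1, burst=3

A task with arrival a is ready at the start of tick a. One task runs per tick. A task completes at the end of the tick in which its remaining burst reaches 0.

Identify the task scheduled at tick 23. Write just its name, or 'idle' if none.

running at tick 23 = E

t=0: L0/L1/L2 = B/-/- → run B
t=1: L0/L1/L2 = BCF/-/- → run B
t=2: L0/L1/L2 = BCF/-/- → run B
t=3: L0/L1/L2 = CF/B/- → run C
t=4: L0/L1/L2 = CFDE/B/- → run C
t=5: L0/L1/L2 = CFDE/B/- → run C
t=6: L0/L1/L2 = FDE/BC/- → run F
t=7: L0/L1/L2 = FDE/BC/- → run F
t=8: L0/L1/L2 = FDE/BC/- → run F
t=9: L0/L1/L2 = DE/BC/- → run D
t=10: L0/L1/L2 = DE/BC/- → run D
t=11: L0/L1/L2 = E/BC/- → run E
t=12: L0/L1/L2 = E/BC/- → run E
t=13: L0/L1/L2 = E/BC/- → run E
t=14: L0/L1/L2 = -/BCE/- → run B
t=15: L0/L1/L2 = -/BCE/- → run B
t=16: L0/L1/L2 = -/BCE/- → run B
t=17: L0/L1/L2 = -/CE/- → run C
t=18: L0/L1/L2 = -/CE/- → run C
t=19: L0/L1/L2 = -/CE/- → run C
t=20: L0/L1/L2 = -/CE/- → run C
t=21: L0/L1/L2 = -/E/- → run E
t=22: L0/L1/L2 = -/E/- → run E
t=23: L0/L1/L2 = -/E/- → run E
t=24: (idle)
t=25: (idle)
t=26: (idle)
t=27: (idle)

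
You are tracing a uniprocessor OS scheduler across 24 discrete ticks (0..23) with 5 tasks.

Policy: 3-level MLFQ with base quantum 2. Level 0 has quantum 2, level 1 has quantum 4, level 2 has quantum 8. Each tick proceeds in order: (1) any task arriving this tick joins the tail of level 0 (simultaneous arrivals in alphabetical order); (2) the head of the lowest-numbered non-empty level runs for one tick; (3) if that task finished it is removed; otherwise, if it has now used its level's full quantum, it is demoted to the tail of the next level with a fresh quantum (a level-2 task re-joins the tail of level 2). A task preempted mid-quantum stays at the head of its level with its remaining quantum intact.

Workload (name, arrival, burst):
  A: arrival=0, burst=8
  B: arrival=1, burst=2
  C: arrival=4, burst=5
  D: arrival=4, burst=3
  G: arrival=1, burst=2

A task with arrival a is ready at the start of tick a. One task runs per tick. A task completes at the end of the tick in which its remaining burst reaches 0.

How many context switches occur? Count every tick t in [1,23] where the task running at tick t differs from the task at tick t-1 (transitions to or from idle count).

context switches = 9

t=0: L0/L1/L2 = A/-/- → run A
t=1: L0/L1/L2 = ABG/-/- → run A
t=2: L0/L1/L2 = BG/A/- → run B
t=3: L0/L1/L2 = BG/A/- → run B
t=4: L0/L1/L2 = GCD/A/- → run G
t=5: L0/L1/L2 = GCD/A/- → run G
t=6: L0/L1/L2 = CD/A/- → run C
t=7: L0/L1/L2 = CD/A/- → run C
t=8: L0/L1/L2 = D/AC/- → run D
t=9: L0/L1/L2 = D/AC/- → run D
t=10: L0/L1/L2 = -/ACD/- → run A
t=11: L0/L1/L2 = -/ACD/- → run A
t=12: L0/L1/L2 = -/ACD/- → run A
t=13: L0/L1/L2 = -/ACD/- → run A
t=14: L0/L1/L2 = -/CD/A → run C
t=15: L0/L1/L2 = -/CD/A → run C
t=16: L0/L1/L2 = -/CD/A → run C
t=17: L0/L1/L2 = -/D/A → run D
t=18: L0/L1/L2 = -/-/A → run A
t=19: L0/L1/L2 = -/-/A → run A
t=20: (idle)
t=21: (idle)
t=22: (idle)
t=23: (idle)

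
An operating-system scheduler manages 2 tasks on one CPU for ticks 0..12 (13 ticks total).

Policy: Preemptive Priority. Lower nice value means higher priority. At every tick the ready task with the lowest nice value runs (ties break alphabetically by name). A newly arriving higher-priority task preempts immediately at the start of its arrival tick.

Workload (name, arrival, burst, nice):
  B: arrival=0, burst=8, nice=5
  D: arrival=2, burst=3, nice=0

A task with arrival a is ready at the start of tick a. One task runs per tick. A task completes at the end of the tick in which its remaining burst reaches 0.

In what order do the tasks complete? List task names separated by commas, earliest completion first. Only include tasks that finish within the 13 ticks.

completion order = D, B

t=0: ready={B} → run B
t=1: ready={B} → run B
t=2: ready={B,D} → run D
t=3: ready={B,D} → run D
t=4: ready={B,D} → run D
t=5: ready={B} → run B
t=6: ready={B} → run B
t=7: ready={B} → run B
t=8: ready={B} → run B
t=9: ready={B} → run B
t=10: ready={B} → run B
t=11: (idle)
t=12: (idle)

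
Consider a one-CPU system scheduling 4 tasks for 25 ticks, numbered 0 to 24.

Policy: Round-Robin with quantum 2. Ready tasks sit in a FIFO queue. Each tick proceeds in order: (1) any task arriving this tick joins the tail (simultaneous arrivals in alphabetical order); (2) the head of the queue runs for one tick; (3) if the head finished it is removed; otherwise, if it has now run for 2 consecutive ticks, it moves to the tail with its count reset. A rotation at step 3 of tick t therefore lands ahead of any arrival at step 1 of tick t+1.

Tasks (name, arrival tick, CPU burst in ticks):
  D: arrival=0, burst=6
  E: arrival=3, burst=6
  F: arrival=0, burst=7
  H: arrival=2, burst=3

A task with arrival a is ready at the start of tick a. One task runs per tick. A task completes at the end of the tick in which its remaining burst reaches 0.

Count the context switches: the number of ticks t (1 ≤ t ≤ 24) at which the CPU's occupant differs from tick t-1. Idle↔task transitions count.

t=0: queue=[D,F] q_used=0 → run D
t=1: queue=[D,F] q_used=1 → run D
t=2: queue=[F,D,H] q_used=0 → run F
t=3: queue=[F,D,H,E] q_used=1 → run F
t=4: queue=[D,H,E,F] q_used=0 → run D
t=5: queue=[D,H,E,F] q_used=1 → run D
t=6: queue=[H,E,F,D] q_used=0 → run H
t=7: queue=[H,E,F,D] q_used=1 → run H
t=8: queue=[E,F,D,H] q_used=0 → run E
t=9: queue=[E,F,D,H] q_used=1 → run E
t=10: queue=[F,D,H,E] q_used=0 → run F
t=11: queue=[F,D,H,E] q_used=1 → run F
t=12: queue=[D,H,E,F] q_used=0 → run D
t=13: queue=[D,H,E,F] q_used=1 → run D
t=14: queue=[H,E,F] q_used=0 → run H
t=15: queue=[E,F] q_used=0 → run E
t=16: queue=[E,F] q_used=1 → run E
t=17: queue=[F,E] q_used=0 → run F
t=18: queue=[F,E] q_used=1 → run F
t=19: queue=[E,F] q_used=0 → run E
t=20: queue=[E,F] q_used=1 → run E
t=21: queue=[F] q_used=0 → run F
t=22: (idle)
t=23: (idle)
t=24: (idle)

context switches = 12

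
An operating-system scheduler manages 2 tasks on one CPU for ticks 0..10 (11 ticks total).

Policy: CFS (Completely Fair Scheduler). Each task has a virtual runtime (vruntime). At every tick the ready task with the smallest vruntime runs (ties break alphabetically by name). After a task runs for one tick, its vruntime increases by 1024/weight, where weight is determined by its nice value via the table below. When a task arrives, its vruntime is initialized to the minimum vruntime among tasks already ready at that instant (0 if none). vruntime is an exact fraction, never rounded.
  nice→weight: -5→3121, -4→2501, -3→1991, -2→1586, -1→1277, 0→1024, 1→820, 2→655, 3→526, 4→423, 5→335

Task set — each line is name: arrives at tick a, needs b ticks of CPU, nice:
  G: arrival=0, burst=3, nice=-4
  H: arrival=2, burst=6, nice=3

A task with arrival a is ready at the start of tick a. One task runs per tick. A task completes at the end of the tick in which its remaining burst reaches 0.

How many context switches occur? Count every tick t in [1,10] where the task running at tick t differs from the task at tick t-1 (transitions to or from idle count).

context switches = 2

t=0: vr[G=0] → run G
t=1: vr[G=1024/2501] → run G
t=2: vr[G=2048/2501 H=2048/2501] → run G
t=3: vr[H=2048/2501] → run H
t=4: vr[H=1819136/657763] → run H
t=5: vr[H=3099648/657763] → run H
t=6: vr[H=4380160/657763] → run H
t=7: vr[H=5660672/657763] → run H
t=8: vr[H=6941184/657763] → run H
t=9: (idle)
t=10: (idle)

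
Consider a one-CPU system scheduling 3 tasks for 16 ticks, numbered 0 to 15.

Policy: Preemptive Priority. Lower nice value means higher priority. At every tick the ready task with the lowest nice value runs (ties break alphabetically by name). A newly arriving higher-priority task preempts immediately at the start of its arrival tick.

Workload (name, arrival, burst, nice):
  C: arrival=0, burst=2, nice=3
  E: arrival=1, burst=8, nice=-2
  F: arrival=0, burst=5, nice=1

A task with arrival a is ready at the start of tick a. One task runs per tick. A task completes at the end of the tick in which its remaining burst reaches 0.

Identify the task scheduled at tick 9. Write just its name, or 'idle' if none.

running at tick 9 = F

t=0: ready={C,F} → run F
t=1: ready={C,E,F} → run E
t=2: ready={C,E,F} → run E
t=3: ready={C,E,F} → run E
t=4: ready={C,E,F} → run E
t=5: ready={C,E,F} → run E
t=6: ready={C,E,F} → run E
t=7: ready={C,E,F} → run E
t=8: ready={C,E,F} → run E
t=9: ready={C,F} → run F
t=10: ready={C,F} → run F
t=11: ready={C,F} → run F
t=12: ready={C,F} → run F
t=13: ready={C} → run C
t=14: ready={C} → run C
t=15: (idle)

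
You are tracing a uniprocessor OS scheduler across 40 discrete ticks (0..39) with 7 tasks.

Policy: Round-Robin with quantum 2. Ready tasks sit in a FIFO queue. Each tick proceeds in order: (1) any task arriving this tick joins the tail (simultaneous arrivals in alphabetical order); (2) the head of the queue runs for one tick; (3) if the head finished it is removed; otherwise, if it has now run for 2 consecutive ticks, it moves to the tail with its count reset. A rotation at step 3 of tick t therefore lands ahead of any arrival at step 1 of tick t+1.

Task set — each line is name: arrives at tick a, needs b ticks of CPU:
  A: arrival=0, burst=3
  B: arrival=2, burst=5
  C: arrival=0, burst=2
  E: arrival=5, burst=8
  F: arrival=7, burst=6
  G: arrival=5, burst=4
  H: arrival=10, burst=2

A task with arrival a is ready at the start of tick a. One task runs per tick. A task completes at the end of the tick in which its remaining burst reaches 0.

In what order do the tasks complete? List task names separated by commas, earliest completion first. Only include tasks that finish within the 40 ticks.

completion order = C, A, H, G, B, F, E

t=0: queue=[A,C] q_used=0 → run A
t=1: queue=[A,C] q_used=1 → run A
t=2: queue=[C,A,B] q_used=0 → run C
t=3: queue=[C,A,B] q_used=1 → run C
t=4: queue=[A,B] q_used=0 → run A
t=5: queue=[B,E,G] q_used=0 → run B
t=6: queue=[B,E,G] q_used=1 → run B
t=7: queue=[E,G,B,F] q_used=0 → run E
t=8: queue=[E,G,B,F] q_used=1 → run E
t=9: queue=[G,B,F,E] q_used=0 → run G
t=10: queue=[G,B,F,E,H] q_used=1 → run G
t=11: queue=[B,F,E,H,G] q_used=0 → run B
t=12: queue=[B,F,E,H,G] q_used=1 → run B
t=13: queue=[F,E,H,G,B] q_used=0 → run F
t=14: queue=[F,E,H,G,B] q_used=1 → run F
t=15: queue=[E,H,G,B,F] q_used=0 → run E
t=16: queue=[E,H,G,B,F] q_used=1 → run E
t=17: queue=[H,G,B,F,E] q_used=0 → run H
t=18: queue=[H,G,B,F,E] q_used=1 → run H
t=19: queue=[G,B,F,E] q_used=0 → run G
t=20: queue=[G,B,F,E] q_used=1 → run G
t=21: queue=[B,F,E] q_used=0 → run B
t=22: queue=[F,E] q_used=0 → run F
t=23: queue=[F,E] q_used=1 → run F
t=24: queue=[E,F] q_used=0 → run E
t=25: queue=[E,F] q_used=1 → run E
t=26: queue=[F,E] q_used=0 → run F
t=27: queue=[F,E] q_used=1 → run F
t=28: queue=[E] q_used=0 → run E
t=29: queue=[E] q_used=1 → run E
t=30: (idle)
t=31: (idle)
t=32: (idle)
t=33: (idle)
t=34: (idle)
t=35: (idle)
t=36: (idle)
t=37: (idle)
t=38: (idle)
t=39: (idle)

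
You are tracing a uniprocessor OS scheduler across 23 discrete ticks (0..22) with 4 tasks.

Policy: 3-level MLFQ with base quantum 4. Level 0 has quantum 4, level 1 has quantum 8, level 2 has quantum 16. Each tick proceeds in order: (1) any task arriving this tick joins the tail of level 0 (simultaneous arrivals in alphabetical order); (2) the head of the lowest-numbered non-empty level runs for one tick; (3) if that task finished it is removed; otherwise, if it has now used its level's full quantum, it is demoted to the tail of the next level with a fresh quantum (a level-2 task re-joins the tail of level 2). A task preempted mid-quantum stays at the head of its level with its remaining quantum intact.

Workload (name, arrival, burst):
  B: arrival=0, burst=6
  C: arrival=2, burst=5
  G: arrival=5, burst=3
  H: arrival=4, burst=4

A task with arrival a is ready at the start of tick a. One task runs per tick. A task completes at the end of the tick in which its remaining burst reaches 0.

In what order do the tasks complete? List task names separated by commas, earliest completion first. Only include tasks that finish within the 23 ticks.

completion order = H, G, B, C

t=0: L0/L1/L2 = B/-/- → run B
t=1: L0/L1/L2 = B/-/- → run B
t=2: L0/L1/L2 = BC/-/- → run B
t=3: L0/L1/L2 = BC/-/- → run B
t=4: L0/L1/L2 = CH/B/- → run C
t=5: L0/L1/L2 = CHG/B/- → run C
t=6: L0/L1/L2 = CHG/B/- → run C
t=7: L0/L1/L2 = CHG/B/- → run C
t=8: L0/L1/L2 = HG/BC/- → run H
t=9: L0/L1/L2 = HG/BC/- → run H
t=10: L0/L1/L2 = HG/BC/- → run H
t=11: L0/L1/L2 = HG/BC/- → run H
t=12: L0/L1/L2 = G/BC/- → run G
t=13: L0/L1/L2 = G/BC/- → run G
t=14: L0/L1/L2 = G/BC/- → run G
t=15: L0/L1/L2 = -/BC/- → run B
t=16: L0/L1/L2 = -/BC/- → run B
t=17: L0/L1/L2 = -/C/- → run C
t=18: (idle)
t=19: (idle)
t=20: (idle)
t=21: (idle)
t=22: (idle)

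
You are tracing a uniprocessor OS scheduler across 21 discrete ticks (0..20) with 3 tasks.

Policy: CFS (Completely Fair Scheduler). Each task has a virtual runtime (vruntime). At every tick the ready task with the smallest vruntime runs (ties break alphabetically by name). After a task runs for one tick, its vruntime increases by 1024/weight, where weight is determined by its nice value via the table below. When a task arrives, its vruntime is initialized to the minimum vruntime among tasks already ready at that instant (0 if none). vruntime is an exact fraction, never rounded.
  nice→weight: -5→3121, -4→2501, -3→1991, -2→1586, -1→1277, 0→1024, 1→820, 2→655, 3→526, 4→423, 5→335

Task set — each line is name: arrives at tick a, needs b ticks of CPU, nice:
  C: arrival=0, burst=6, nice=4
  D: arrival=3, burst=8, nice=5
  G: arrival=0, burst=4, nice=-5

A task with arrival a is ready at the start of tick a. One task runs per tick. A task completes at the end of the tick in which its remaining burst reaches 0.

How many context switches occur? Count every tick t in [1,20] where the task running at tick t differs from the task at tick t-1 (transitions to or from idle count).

context switches = 12

t=0: vr[C=0 G=0] → run C
t=1: vr[C=1024/423 G=0] → run G
t=2: vr[C=1024/423 G=1024/3121] → run G
t=3: vr[C=1024/423 D=2048/3121 G=2048/3121] → run D
t=4: vr[C=1024/423 D=3881984/1045535 G=2048/3121] → run G
t=5: vr[C=1024/423 D=3881984/1045535 G=3072/3121] → run G
t=6: vr[C=1024/423 D=3881984/1045535] → run C
t=7: vr[C=2048/423 D=3881984/1045535] → run D
t=8: vr[C=2048/423 D=7077888/1045535] → run C
t=9: vr[C=1024/141 D=7077888/1045535] → run D
t=10: vr[C=1024/141 D=10273792/1045535] → run C
t=11: vr[C=4096/423 D=10273792/1045535] → run C
t=12: vr[C=5120/423 D=10273792/1045535] → run D
t=13: vr[C=5120/423 D=13469696/1045535] → run C
t=14: vr[D=13469696/1045535] → run D
t=15: vr[D=3333120/209107] → run D
t=16: vr[D=19861504/1045535] → run D
t=17: vr[D=23057408/1045535] → run D
t=18: (idle)
t=19: (idle)
t=20: (idle)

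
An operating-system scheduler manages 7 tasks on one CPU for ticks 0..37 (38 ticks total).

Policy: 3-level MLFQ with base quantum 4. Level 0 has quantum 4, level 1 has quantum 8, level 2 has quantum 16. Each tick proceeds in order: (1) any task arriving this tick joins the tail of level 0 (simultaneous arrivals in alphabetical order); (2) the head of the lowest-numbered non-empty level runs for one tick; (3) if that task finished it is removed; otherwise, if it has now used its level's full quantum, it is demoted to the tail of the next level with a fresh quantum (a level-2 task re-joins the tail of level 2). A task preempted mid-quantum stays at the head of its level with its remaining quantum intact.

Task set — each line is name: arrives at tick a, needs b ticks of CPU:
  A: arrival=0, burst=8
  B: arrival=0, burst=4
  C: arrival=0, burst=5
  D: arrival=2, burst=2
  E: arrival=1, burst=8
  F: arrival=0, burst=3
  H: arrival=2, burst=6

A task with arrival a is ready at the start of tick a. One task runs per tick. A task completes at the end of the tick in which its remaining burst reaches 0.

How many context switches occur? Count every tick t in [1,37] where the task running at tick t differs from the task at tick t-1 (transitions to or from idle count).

t=0: L0/L1/L2 = ABCF/-/- → run A
t=1: L0/L1/L2 = ABCFE/-/- → run A
t=2: L0/L1/L2 = ABCFEDH/-/- → run A
t=3: L0/L1/L2 = ABCFEDH/-/- → run A
t=4: L0/L1/L2 = BCFEDH/A/- → run B
t=5: L0/L1/L2 = BCFEDH/A/- → run B
t=6: L0/L1/L2 = BCFEDH/A/- → run B
t=7: L0/L1/L2 = BCFEDH/A/- → run B
t=8: L0/L1/L2 = CFEDH/A/- → run C
t=9: L0/L1/L2 = CFEDH/A/- → run C
t=10: L0/L1/L2 = CFEDH/A/- → run C
t=11: L0/L1/L2 = CFEDH/A/- → run C
t=12: L0/L1/L2 = FEDH/AC/- → run F
t=13: L0/L1/L2 = FEDH/AC/- → run F
t=14: L0/L1/L2 = FEDH/AC/- → run F
t=15: L0/L1/L2 = EDH/AC/- → run E
t=16: L0/L1/L2 = EDH/AC/- → run E
t=17: L0/L1/L2 = EDH/AC/- → run E
t=18: L0/L1/L2 = EDH/AC/- → run E
t=19: L0/L1/L2 = DH/ACE/- → run D
t=20: L0/L1/L2 = DH/ACE/- → run D
t=21: L0/L1/L2 = H/ACE/- → run H
t=22: L0/L1/L2 = H/ACE/- → run H
t=23: L0/L1/L2 = H/ACE/- → run H
t=24: L0/L1/L2 = H/ACE/- → run H
t=25: L0/L1/L2 = -/ACEH/- → run A
t=26: L0/L1/L2 = -/ACEH/- → run A
t=27: L0/L1/L2 = -/ACEH/- → run A
t=28: L0/L1/L2 = -/ACEH/- → run A
t=29: L0/L1/L2 = -/CEH/- → run C
t=30: L0/L1/L2 = -/EH/- → run E
t=31: L0/L1/L2 = -/EH/- → run E
t=32: L0/L1/L2 = -/EH/- → run E
t=33: L0/L1/L2 = -/EH/- → run E
t=34: L0/L1/L2 = -/H/- → run H
t=35: L0/L1/L2 = -/H/- → run H
t=36: (idle)
t=37: (idle)

context switches = 11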